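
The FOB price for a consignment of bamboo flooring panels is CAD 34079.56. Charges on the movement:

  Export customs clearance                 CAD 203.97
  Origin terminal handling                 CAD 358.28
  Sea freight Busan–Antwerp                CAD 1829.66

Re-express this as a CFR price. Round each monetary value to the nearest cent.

Not relevant to the conversion: export clearance, origin terminal — on the seller under both FOB and CFR; already in the FOB price and stays in the CFR price.
From FOB to CFR, the seller additionally bears: freight.
CFR price = 34079.56 + 1829.66 = 35909.22

CFR price: CAD 35909.22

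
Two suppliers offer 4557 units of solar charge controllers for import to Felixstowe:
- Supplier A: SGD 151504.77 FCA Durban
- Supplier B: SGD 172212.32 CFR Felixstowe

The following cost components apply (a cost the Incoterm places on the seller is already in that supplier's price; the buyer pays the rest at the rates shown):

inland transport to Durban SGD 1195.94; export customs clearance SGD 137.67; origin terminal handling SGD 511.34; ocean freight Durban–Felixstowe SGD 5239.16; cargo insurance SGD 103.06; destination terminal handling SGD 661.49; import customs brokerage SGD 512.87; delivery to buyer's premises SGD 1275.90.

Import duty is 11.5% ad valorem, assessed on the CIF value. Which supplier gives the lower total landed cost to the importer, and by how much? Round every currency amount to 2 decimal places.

Supplier A is cheaper by SGD 16677.11

Supplier A (FCA):
CIF value = FCA price + origin terminal + freight + insurance = 151504.77 + 511.34 + 5239.16 + 103.06 = 157358.33
Import duty = 157358.33 × 11.5% = 18096.21
Buyer bears (A): 511.34 + 5239.16 + 103.06 + 661.49 + 512.87 + 1275.90 = 8303.82
Landed cost (A) = invoice 151504.77 + 8303.82 + duty 18096.21 = 177904.80
Supplier B (CFR):
CIF value = CFR price + insurance = 172212.32 + 103.06 = 172315.38
Import duty = 172315.38 × 11.5% = 19816.27
Buyer bears (B): 103.06 + 661.49 + 512.87 + 1275.90 = 2553.32
Landed cost (B) = invoice 172212.32 + 2553.32 + duty 19816.27 = 194581.91
Difference = |177904.80 − 194581.91| = 16677.11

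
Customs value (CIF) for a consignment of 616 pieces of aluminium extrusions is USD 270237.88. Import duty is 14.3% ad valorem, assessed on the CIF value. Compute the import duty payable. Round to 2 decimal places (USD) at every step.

Import duty = 270237.88 × 14.3% = 38644.02

Import duty: USD 38644.02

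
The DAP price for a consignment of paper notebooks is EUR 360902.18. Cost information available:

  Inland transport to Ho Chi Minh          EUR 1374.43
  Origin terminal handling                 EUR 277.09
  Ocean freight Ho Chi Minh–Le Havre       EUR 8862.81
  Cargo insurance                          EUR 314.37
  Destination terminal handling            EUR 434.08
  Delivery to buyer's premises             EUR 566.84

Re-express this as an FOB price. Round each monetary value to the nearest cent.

FOB price: EUR 350724.08

Not relevant to the conversion: inland to port, origin terminal — on the seller under both DAP and FOB; already in the DAP price and stays in the FOB price.
From DAP to FOB, the seller no longer bears: freight, insurance, destination terminal, delivery.
FOB price = 360902.18 − 8862.81 − 314.37 − 434.08 − 566.84 = 350724.08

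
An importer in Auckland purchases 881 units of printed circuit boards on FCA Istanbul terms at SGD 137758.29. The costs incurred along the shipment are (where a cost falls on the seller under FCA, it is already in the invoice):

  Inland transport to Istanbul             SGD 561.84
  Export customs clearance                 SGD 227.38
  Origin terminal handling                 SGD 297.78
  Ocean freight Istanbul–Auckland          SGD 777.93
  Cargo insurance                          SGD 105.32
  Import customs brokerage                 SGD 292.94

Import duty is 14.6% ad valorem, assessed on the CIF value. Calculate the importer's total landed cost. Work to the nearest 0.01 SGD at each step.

Total landed cost: SGD 159517.40

FCA: the seller delivers export-cleared goods to the carrier; the buyer bears costs from that point.
Already in the invoice (seller's account under FCA): inland to port, export clearance — exclude.
CIF value = FCA price + origin terminal + freight + insurance = 137758.29 + 297.78 + 777.93 + 105.32 = 138939.32
Import duty = 138939.32 × 14.6% = 20285.14
Buyer bears: origin terminal 297.78 + freight 777.93 + insurance 105.32 + brokerage 292.94 + duty 20285.14 = 21759.11
Landed cost = invoice 137758.29 + 21759.11 = 159517.40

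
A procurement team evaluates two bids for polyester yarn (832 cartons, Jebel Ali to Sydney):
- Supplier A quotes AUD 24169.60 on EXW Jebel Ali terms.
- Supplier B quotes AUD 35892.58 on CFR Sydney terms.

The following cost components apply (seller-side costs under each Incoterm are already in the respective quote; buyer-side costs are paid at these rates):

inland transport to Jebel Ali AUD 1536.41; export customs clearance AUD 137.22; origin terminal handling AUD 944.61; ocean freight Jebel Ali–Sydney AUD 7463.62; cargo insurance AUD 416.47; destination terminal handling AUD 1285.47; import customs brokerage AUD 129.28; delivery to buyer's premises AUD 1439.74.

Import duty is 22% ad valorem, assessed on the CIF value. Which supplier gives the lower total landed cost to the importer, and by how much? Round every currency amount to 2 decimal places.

Supplier A is cheaper by AUD 2002.17

Supplier A (EXW):
CIF value = EXW price + inland to port + export clearance + origin terminal + freight + insurance = 24169.60 + 1536.41 + 137.22 + 944.61 + 7463.62 + 416.47 = 34667.93
Import duty = 34667.93 × 22% = 7626.94
Buyer bears (A): 1536.41 + 137.22 + 944.61 + 7463.62 + 416.47 + 1285.47 + 129.28 + 1439.74 = 13352.82
Landed cost (A) = invoice 24169.60 + 13352.82 + duty 7626.94 = 45149.36
Supplier B (CFR):
CIF value = CFR price + insurance = 35892.58 + 416.47 = 36309.05
Import duty = 36309.05 × 22% = 7987.99
Buyer bears (B): 416.47 + 1285.47 + 129.28 + 1439.74 = 3270.96
Landed cost (B) = invoice 35892.58 + 3270.96 + duty 7987.99 = 47151.53
Difference = |45149.36 − 47151.53| = 2002.17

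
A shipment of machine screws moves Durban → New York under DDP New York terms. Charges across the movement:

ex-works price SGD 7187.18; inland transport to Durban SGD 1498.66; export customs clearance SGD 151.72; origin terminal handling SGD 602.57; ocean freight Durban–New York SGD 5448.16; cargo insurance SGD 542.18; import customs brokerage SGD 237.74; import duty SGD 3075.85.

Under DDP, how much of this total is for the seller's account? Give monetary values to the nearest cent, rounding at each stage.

Seller's account: SGD 18744.06

DDP: the seller bears all costs including import duty.
Seller's account: goods 7187.18 + inland to port 1498.66 + export clearance 151.72 + origin terminal 602.57 + freight 5448.16 + insurance 542.18 + brokerage 237.74 + duty 3075.85 = 18744.06
Buyer's account: 0.00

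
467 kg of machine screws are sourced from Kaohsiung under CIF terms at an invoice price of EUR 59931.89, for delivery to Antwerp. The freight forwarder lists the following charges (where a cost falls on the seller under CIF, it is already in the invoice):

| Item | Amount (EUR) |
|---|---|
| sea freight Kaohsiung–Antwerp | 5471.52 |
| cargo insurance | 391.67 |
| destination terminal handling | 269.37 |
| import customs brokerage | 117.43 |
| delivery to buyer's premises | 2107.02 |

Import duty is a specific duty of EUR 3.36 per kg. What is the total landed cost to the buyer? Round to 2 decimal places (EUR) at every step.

Total landed cost: EUR 63994.83

CIF: the seller pays costs through ocean freight and marine insurance to the destination port.
Already in the invoice (seller's account under CIF): freight, insurance — exclude.
The CIF price already equals the CIF value: 59931.89
Import duty = 467 × 3.36 = 1569.12
Buyer bears: destination terminal 269.37 + brokerage 117.43 + delivery 2107.02 + duty 1569.12 = 4062.94
Landed cost = invoice 59931.89 + 4062.94 = 63994.83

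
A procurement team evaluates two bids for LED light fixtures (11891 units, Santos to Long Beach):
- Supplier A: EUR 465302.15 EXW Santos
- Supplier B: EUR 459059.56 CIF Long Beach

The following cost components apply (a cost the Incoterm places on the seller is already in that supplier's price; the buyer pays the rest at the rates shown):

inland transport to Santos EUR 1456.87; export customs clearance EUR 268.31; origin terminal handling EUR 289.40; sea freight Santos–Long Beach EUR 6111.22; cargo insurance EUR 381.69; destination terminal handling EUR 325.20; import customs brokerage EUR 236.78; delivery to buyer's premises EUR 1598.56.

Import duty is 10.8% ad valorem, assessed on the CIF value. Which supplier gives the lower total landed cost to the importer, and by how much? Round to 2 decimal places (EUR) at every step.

Supplier B is cheaper by EUR 16343.09

Supplier A (EXW):
CIF value = EXW price + inland to port + export clearance + origin terminal + freight + insurance = 465302.15 + 1456.87 + 268.31 + 289.40 + 6111.22 + 381.69 = 473809.64
Import duty = 473809.64 × 10.8% = 51171.44
Buyer bears (A): 1456.87 + 268.31 + 289.40 + 6111.22 + 381.69 + 325.20 + 236.78 + 1598.56 = 10668.03
Landed cost (A) = invoice 465302.15 + 10668.03 + duty 51171.44 = 527141.62
Supplier B (CIF):
The CIF price already equals the CIF value: 459059.56
Import duty = 459059.56 × 10.8% = 49578.43
Buyer bears (B): 325.20 + 236.78 + 1598.56 = 2160.54
Landed cost (B) = invoice 459059.56 + 2160.54 + duty 49578.43 = 510798.53
Difference = |527141.62 − 510798.53| = 16343.09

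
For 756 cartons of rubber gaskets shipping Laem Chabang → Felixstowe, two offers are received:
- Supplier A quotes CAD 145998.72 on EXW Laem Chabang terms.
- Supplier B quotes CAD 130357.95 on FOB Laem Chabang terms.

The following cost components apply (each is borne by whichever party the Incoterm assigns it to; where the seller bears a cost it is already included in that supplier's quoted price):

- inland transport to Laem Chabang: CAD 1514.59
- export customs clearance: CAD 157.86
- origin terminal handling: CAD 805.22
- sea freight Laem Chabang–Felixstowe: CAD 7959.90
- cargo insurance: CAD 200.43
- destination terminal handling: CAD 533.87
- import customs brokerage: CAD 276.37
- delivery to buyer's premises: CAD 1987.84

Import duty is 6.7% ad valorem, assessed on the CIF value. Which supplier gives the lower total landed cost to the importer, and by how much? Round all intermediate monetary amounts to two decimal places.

Supplier B is cheaper by CAD 19332.38

Supplier A (EXW):
CIF value = EXW price + inland to port + export clearance + origin terminal + freight + insurance = 145998.72 + 1514.59 + 157.86 + 805.22 + 7959.90 + 200.43 = 156636.72
Import duty = 156636.72 × 6.7% = 10494.66
Buyer bears (A): 1514.59 + 157.86 + 805.22 + 7959.90 + 200.43 + 533.87 + 276.37 + 1987.84 = 13436.08
Landed cost (A) = invoice 145998.72 + 13436.08 + duty 10494.66 = 169929.46
Supplier B (FOB):
CIF value = FOB price + freight + insurance = 130357.95 + 7959.90 + 200.43 = 138518.28
Import duty = 138518.28 × 6.7% = 9280.72
Buyer bears (B): 7959.90 + 200.43 + 533.87 + 276.37 + 1987.84 = 10958.41
Landed cost (B) = invoice 130357.95 + 10958.41 + duty 9280.72 = 150597.08
Difference = |169929.46 − 150597.08| = 19332.38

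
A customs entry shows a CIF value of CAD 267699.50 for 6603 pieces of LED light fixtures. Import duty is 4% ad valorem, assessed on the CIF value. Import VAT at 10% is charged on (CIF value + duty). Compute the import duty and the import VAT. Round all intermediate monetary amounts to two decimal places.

Import duty = 267699.50 × 4% = 10707.98
VAT base = CIF + duty = 267699.50 + 10707.98 = 278407.48
Import VAT = 278407.48 × 10% = 27840.75

Import duty: CAD 10707.98; import VAT: CAD 27840.75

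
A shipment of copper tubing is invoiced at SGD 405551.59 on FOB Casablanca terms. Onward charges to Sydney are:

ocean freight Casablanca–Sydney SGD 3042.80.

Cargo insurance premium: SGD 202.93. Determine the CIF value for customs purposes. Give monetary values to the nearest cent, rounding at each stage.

CIF = FOB price + freight + insurance
CIF = 405551.59 + 3042.80 + 202.93 = 408797.32

CIF value: SGD 408797.32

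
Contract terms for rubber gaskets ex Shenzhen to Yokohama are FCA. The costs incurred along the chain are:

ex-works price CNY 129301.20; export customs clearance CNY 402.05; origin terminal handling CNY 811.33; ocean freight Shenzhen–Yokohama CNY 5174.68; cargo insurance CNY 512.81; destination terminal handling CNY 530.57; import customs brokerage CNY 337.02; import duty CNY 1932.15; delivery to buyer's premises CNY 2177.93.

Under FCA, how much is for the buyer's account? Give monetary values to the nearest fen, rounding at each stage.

Buyer's account: CNY 11476.49

FCA: the seller delivers export-cleared goods to the carrier; the buyer bears costs from that point.
Seller's account: goods 129301.20 + export clearance 402.05 = 129703.25
Buyer's account: origin terminal 811.33 + freight 5174.68 + insurance 512.81 + destination terminal 530.57 + brokerage 337.02 + duty 1932.15 + delivery 2177.93 = 11476.49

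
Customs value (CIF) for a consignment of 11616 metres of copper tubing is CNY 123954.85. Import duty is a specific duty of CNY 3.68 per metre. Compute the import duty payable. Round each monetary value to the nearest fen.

Import duty = 11616 × 3.68 = 42746.88

Import duty: CNY 42746.88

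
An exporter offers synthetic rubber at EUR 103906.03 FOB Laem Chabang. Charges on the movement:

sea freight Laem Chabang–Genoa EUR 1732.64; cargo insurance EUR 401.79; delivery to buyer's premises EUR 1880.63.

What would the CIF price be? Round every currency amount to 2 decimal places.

CIF price: EUR 106040.46

Not relevant to the conversion: delivery — on the buyer under both terms; not part of either seller's price.
From FOB to CIF, the seller additionally bears: freight, insurance.
CIF price = 103906.03 + 1732.64 + 401.79 = 106040.46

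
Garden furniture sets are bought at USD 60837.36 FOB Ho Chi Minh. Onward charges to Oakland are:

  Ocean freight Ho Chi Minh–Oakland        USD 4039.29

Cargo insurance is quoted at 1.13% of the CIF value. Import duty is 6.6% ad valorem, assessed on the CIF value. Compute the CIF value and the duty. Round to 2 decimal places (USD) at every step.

CIF value: USD 65618.13; import duty: USD 4330.80

Let C be the CIF value. C = FOB price + freight + 1.13% × C
C − 1.13% × C = 60837.36 + 4039.29
0.9887 × C = 64876.65
C = 64876.65 / 0.9887 = 65618.13
Insurance premium = 1.13% × 65618.13 = 741.48
Import duty = 65618.13 × 6.6% = 4330.80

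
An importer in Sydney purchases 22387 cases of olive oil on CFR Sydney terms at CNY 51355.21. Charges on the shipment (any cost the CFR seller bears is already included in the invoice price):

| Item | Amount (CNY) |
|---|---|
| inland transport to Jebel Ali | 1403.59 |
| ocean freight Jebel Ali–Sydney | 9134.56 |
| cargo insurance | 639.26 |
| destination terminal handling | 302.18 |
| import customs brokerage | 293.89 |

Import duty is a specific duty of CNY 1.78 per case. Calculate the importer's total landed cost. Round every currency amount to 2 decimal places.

CFR: the seller pays costs through ocean freight to the destination port, but not insurance.
Already in the invoice (seller's account under CFR): inland to port, freight — exclude.
CIF value = CFR price + insurance = 51355.21 + 639.26 = 51994.47
Import duty = 22387 × 1.78 = 39848.86
Buyer bears: insurance 639.26 + destination terminal 302.18 + brokerage 293.89 + duty 39848.86 = 41084.19
Landed cost = invoice 51355.21 + 41084.19 = 92439.40

Total landed cost: CNY 92439.40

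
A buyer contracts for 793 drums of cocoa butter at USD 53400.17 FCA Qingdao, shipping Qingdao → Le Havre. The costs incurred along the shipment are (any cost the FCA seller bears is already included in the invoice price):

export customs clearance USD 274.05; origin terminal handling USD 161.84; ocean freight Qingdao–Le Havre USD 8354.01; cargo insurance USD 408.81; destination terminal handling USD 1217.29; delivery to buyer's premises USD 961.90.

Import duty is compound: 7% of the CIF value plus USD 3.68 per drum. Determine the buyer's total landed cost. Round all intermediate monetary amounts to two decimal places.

FCA: the seller delivers export-cleared goods to the carrier; the buyer bears costs from that point.
Already in the invoice (seller's account under FCA): export clearance — exclude.
CIF value = FCA price + origin terminal + freight + insurance = 53400.17 + 161.84 + 8354.01 + 408.81 = 62324.83
Ad valorem component: 62324.83 × 7% = 4362.74
Specific component: 793 × 3.68 = 2918.24
Import duty = 4362.74 + 2918.24 = 7280.98
Buyer bears: origin terminal 161.84 + freight 8354.01 + insurance 408.81 + destination terminal 1217.29 + delivery 961.90 + duty 7280.98 = 18384.83
Landed cost = invoice 53400.17 + 18384.83 = 71785.00

Total landed cost: USD 71785.00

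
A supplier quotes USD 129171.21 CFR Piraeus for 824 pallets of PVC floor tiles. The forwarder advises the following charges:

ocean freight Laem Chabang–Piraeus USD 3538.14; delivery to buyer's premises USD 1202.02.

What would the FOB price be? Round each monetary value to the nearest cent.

Not relevant to the conversion: delivery — on the buyer under both terms; not part of either seller's price.
From CFR to FOB, the seller no longer bears: freight.
FOB price = 129171.21 − 3538.14 = 125633.07

FOB price: USD 125633.07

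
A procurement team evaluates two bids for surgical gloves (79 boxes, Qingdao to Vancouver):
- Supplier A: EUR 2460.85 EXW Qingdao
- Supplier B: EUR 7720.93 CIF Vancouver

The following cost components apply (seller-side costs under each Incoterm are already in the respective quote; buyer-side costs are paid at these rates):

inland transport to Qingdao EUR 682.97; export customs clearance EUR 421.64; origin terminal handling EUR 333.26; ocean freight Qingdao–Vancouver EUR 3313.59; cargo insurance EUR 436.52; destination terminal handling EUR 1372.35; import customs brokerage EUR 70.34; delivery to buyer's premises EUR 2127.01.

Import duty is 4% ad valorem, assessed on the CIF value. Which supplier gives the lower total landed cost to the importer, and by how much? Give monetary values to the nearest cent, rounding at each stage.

Supplier A (EXW):
CIF value = EXW price + inland to port + export clearance + origin terminal + freight + insurance = 2460.85 + 682.97 + 421.64 + 333.26 + 3313.59 + 436.52 = 7648.83
Import duty = 7648.83 × 4% = 305.95
Buyer bears (A): 682.97 + 421.64 + 333.26 + 3313.59 + 436.52 + 1372.35 + 70.34 + 2127.01 = 8757.68
Landed cost (A) = invoice 2460.85 + 8757.68 + duty 305.95 = 11524.48
Supplier B (CIF):
The CIF price already equals the CIF value: 7720.93
Import duty = 7720.93 × 4% = 308.84
Buyer bears (B): 1372.35 + 70.34 + 2127.01 = 3569.70
Landed cost (B) = invoice 7720.93 + 3569.70 + duty 308.84 = 11599.47
Difference = |11524.48 − 11599.47| = 74.99

Supplier A is cheaper by EUR 74.99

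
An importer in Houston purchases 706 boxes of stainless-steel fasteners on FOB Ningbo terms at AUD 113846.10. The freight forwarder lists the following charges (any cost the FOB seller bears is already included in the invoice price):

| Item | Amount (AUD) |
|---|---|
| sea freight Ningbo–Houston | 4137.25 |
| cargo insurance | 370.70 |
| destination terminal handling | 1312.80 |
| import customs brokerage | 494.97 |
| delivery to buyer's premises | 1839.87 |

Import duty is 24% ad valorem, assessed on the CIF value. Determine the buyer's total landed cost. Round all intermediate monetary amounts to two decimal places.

Total landed cost: AUD 150406.66

FOB: the seller bears costs until goods are on board at the origin port; the buyer bears freight, insurance and all costs thereafter.
CIF value = FOB price + freight + insurance = 113846.10 + 4137.25 + 370.70 = 118354.05
Import duty = 118354.05 × 24% = 28404.97
Buyer bears: freight 4137.25 + insurance 370.70 + destination terminal 1312.80 + brokerage 494.97 + delivery 1839.87 + duty 28404.97 = 36560.56
Landed cost = invoice 113846.10 + 36560.56 = 150406.66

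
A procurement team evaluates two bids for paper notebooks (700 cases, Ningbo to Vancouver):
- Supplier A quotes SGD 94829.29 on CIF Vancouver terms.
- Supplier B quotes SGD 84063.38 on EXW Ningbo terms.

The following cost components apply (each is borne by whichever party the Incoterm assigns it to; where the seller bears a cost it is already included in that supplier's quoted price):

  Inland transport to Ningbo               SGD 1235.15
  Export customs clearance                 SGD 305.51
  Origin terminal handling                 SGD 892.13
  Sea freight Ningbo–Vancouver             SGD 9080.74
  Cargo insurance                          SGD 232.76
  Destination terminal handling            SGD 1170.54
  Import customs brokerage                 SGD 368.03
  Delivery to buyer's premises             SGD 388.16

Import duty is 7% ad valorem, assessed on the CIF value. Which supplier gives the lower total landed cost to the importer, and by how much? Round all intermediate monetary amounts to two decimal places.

Supplier A (CIF):
The CIF price already equals the CIF value: 94829.29
Import duty = 94829.29 × 7% = 6638.05
Buyer bears (A): 1170.54 + 368.03 + 388.16 = 1926.73
Landed cost (A) = invoice 94829.29 + 1926.73 + duty 6638.05 = 103394.07
Supplier B (EXW):
CIF value = EXW price + inland to port + export clearance + origin terminal + freight + insurance = 84063.38 + 1235.15 + 305.51 + 892.13 + 9080.74 + 232.76 = 95809.67
Import duty = 95809.67 × 7% = 6706.68
Buyer bears (B): 1235.15 + 305.51 + 892.13 + 9080.74 + 232.76 + 1170.54 + 368.03 + 388.16 = 13673.02
Landed cost (B) = invoice 84063.38 + 13673.02 + duty 6706.68 = 104443.08
Difference = |103394.07 − 104443.08| = 1049.01

Supplier A is cheaper by SGD 1049.01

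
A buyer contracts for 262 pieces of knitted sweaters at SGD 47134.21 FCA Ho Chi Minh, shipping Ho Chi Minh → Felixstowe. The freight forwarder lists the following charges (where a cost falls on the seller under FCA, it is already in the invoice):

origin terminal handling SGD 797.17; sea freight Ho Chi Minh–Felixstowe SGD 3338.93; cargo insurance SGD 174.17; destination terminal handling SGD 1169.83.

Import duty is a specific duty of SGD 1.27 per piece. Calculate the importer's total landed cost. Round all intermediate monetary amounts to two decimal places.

FCA: the seller delivers export-cleared goods to the carrier; the buyer bears costs from that point.
CIF value = FCA price + origin terminal + freight + insurance = 47134.21 + 797.17 + 3338.93 + 174.17 = 51444.48
Import duty = 262 × 1.27 = 332.74
Buyer bears: origin terminal 797.17 + freight 3338.93 + insurance 174.17 + destination terminal 1169.83 + duty 332.74 = 5812.84
Landed cost = invoice 47134.21 + 5812.84 = 52947.05

Total landed cost: SGD 52947.05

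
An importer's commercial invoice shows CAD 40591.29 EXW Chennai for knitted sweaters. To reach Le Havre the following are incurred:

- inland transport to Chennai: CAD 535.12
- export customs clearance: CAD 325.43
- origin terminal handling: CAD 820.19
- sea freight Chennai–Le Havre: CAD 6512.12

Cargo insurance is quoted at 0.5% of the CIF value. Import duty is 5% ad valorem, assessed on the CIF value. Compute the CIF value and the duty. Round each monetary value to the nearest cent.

CIF value: CAD 49029.30; import duty: CAD 2451.47

Let C be the CIF value. C = EXW price + pre-shipment costs + freight + 0.5% × C
C − 0.5% × C = 40591.29 + 535.12 + 325.43 + 820.19 + 6512.12
0.995 × C = 48784.15
C = 48784.15 / 0.995 = 49029.30
Insurance premium = 0.5% × 49029.30 = 245.15
Import duty = 49029.30 × 5% = 2451.47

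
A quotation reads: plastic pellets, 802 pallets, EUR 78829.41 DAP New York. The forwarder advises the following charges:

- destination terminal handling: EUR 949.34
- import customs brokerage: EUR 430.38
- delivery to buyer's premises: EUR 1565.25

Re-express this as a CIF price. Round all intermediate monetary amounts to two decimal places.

CIF price: EUR 76314.82

Not relevant to the conversion: brokerage — on the buyer under both terms; not part of either seller's price.
From DAP to CIF, the seller no longer bears: destination terminal, delivery.
CIF price = 78829.41 − 949.34 − 1565.25 = 76314.82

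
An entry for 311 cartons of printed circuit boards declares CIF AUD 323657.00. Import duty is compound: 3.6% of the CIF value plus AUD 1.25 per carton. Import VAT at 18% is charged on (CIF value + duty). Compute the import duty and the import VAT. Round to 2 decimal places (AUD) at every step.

Ad valorem component: 323657.00 × 3.6% = 11651.65
Specific component: 311 × 1.25 = 388.75
Import duty = 11651.65 + 388.75 = 12040.40
VAT base = CIF + duty = 323657.00 + 12040.40 = 335697.40
Import VAT = 335697.40 × 18% = 60425.53

Import duty: AUD 12040.40; import VAT: AUD 60425.53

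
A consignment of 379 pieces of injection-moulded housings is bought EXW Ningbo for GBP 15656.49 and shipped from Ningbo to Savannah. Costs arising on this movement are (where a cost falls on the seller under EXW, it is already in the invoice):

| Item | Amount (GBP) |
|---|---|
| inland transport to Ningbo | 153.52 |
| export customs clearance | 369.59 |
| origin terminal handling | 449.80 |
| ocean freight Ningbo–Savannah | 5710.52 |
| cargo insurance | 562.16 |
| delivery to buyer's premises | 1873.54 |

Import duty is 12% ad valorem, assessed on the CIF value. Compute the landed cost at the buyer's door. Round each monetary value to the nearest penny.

EXW: the seller makes goods available at their premises; the buyer bears all onward costs.
CIF value = EXW price + inland to port + export clearance + origin terminal + freight + insurance = 15656.49 + 153.52 + 369.59 + 449.80 + 5710.52 + 562.16 = 22902.08
Import duty = 22902.08 × 12% = 2748.25
Buyer bears: inland to port 153.52 + export clearance 369.59 + origin terminal 449.80 + freight 5710.52 + insurance 562.16 + delivery 1873.54 + duty 2748.25 = 11867.38
Landed cost = invoice 15656.49 + 11867.38 = 27523.87

Total landed cost: GBP 27523.87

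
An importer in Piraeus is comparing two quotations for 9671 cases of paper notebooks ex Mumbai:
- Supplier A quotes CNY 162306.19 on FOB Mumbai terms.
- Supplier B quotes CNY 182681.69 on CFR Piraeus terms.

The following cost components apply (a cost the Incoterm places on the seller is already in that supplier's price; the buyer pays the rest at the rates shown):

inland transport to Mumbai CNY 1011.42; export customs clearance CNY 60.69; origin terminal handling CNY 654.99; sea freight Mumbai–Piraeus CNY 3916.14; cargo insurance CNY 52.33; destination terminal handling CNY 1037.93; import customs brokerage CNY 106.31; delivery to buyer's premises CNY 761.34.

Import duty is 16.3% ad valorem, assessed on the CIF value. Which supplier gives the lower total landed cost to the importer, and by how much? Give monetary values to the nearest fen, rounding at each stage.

Supplier A (FOB):
CIF value = FOB price + freight + insurance = 162306.19 + 3916.14 + 52.33 = 166274.66
Import duty = 166274.66 × 16.3% = 27102.77
Buyer bears (A): 3916.14 + 52.33 + 1037.93 + 106.31 + 761.34 = 5874.05
Landed cost (A) = invoice 162306.19 + 5874.05 + duty 27102.77 = 195283.01
Supplier B (CFR):
CIF value = CFR price + insurance = 182681.69 + 52.33 = 182734.02
Import duty = 182734.02 × 16.3% = 29785.65
Buyer bears (B): 52.33 + 1037.93 + 106.31 + 761.34 = 1957.91
Landed cost (B) = invoice 182681.69 + 1957.91 + duty 29785.65 = 214425.25
Difference = |195283.01 − 214425.25| = 19142.24

Supplier A is cheaper by CNY 19142.24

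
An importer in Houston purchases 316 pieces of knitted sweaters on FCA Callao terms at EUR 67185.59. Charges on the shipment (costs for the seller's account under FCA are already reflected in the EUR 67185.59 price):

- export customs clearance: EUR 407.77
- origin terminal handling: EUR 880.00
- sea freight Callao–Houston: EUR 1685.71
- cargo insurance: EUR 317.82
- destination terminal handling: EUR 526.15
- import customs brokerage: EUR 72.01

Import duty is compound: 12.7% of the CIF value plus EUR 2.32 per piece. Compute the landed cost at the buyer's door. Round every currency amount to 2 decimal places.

FCA: the seller delivers export-cleared goods to the carrier; the buyer bears costs from that point.
Already in the invoice (seller's account under FCA): export clearance — exclude.
CIF value = FCA price + origin terminal + freight + insurance = 67185.59 + 880.00 + 1685.71 + 317.82 = 70069.12
Ad valorem component: 70069.12 × 12.7% = 8898.78
Specific component: 316 × 2.32 = 733.12
Import duty = 8898.78 + 733.12 = 9631.90
Buyer bears: origin terminal 880.00 + freight 1685.71 + insurance 317.82 + destination terminal 526.15 + brokerage 72.01 + duty 9631.90 = 13113.59
Landed cost = invoice 67185.59 + 13113.59 = 80299.18

Total landed cost: EUR 80299.18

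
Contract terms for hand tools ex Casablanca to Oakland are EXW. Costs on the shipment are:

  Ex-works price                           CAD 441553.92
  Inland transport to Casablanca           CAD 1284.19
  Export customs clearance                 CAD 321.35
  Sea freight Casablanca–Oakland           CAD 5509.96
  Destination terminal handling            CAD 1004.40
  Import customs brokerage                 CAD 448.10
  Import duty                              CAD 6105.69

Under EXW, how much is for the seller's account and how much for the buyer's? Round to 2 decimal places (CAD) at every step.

Seller: CAD 441553.92; buyer: CAD 14673.69

EXW: the seller makes goods available at their premises; the buyer bears all onward costs.
Seller's account: goods 441553.92 = 441553.92
Buyer's account: inland to port 1284.19 + export clearance 321.35 + freight 5509.96 + destination terminal 1004.40 + brokerage 448.10 + duty 6105.69 = 14673.69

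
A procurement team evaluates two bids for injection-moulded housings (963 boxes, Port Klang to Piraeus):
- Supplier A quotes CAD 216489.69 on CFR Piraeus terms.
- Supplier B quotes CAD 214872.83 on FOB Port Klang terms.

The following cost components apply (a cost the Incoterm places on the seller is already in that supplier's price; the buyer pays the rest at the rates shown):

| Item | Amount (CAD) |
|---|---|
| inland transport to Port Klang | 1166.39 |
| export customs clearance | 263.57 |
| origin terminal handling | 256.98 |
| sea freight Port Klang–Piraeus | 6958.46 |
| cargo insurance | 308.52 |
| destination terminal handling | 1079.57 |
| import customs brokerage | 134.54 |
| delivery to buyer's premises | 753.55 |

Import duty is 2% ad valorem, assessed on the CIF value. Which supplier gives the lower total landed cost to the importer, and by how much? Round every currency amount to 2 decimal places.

Supplier A (CFR):
CIF value = CFR price + insurance = 216489.69 + 308.52 = 216798.21
Import duty = 216798.21 × 2% = 4335.96
Buyer bears (A): 308.52 + 1079.57 + 134.54 + 753.55 = 2276.18
Landed cost (A) = invoice 216489.69 + 2276.18 + duty 4335.96 = 223101.83
Supplier B (FOB):
CIF value = FOB price + freight + insurance = 214872.83 + 6958.46 + 308.52 = 222139.81
Import duty = 222139.81 × 2% = 4442.80
Buyer bears (B): 6958.46 + 308.52 + 1079.57 + 134.54 + 753.55 = 9234.64
Landed cost (B) = invoice 214872.83 + 9234.64 + duty 4442.80 = 228550.27
Difference = |223101.83 − 228550.27| = 5448.44

Supplier A is cheaper by CAD 5448.44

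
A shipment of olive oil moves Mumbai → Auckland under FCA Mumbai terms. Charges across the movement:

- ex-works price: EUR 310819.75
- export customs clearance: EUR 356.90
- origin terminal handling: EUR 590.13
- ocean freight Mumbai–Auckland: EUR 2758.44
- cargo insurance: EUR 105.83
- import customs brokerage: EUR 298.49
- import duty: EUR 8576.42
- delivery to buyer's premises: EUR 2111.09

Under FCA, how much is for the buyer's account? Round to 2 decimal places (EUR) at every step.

FCA: the seller delivers export-cleared goods to the carrier; the buyer bears costs from that point.
Seller's account: goods 310819.75 + export clearance 356.90 = 311176.65
Buyer's account: origin terminal 590.13 + freight 2758.44 + insurance 105.83 + brokerage 298.49 + duty 8576.42 + delivery 2111.09 = 14440.40

Buyer's account: EUR 14440.40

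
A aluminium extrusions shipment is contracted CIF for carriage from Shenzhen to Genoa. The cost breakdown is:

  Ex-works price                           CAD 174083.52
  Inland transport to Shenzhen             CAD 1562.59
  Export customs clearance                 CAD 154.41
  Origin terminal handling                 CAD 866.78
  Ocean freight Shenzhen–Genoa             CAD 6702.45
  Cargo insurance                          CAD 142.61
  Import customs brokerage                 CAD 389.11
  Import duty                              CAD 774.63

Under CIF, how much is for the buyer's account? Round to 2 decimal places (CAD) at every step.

CIF: the seller pays costs through ocean freight and marine insurance to the destination port.
Seller's account: goods 174083.52 + inland to port 1562.59 + export clearance 154.41 + origin terminal 866.78 + freight 6702.45 + insurance 142.61 = 183512.36
Buyer's account: brokerage 389.11 + duty 774.63 = 1163.74

Buyer's account: CAD 1163.74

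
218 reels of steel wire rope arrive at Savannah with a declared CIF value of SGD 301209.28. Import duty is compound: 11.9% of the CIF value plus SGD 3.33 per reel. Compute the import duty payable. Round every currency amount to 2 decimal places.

Import duty: SGD 36569.84

Ad valorem component: 301209.28 × 11.9% = 35843.90
Specific component: 218 × 3.33 = 725.94
Import duty = 35843.90 + 725.94 = 36569.84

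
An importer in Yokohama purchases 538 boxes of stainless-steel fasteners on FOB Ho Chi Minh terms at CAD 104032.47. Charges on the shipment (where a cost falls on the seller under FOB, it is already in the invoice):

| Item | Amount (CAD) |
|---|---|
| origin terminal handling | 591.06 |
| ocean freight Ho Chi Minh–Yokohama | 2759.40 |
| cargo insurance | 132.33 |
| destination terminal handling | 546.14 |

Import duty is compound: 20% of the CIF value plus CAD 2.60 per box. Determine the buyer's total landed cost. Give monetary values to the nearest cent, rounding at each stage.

Total landed cost: CAD 130253.98

FOB: the seller bears costs until goods are on board at the origin port; the buyer bears freight, insurance and all costs thereafter.
Already in the invoice (seller's account under FOB): origin terminal — exclude.
CIF value = FOB price + freight + insurance = 104032.47 + 2759.40 + 132.33 = 106924.20
Ad valorem component: 106924.20 × 20% = 21384.84
Specific component: 538 × 2.60 = 1398.80
Import duty = 21384.84 + 1398.80 = 22783.64
Buyer bears: freight 2759.40 + insurance 132.33 + destination terminal 546.14 + duty 22783.64 = 26221.51
Landed cost = invoice 104032.47 + 26221.51 = 130253.98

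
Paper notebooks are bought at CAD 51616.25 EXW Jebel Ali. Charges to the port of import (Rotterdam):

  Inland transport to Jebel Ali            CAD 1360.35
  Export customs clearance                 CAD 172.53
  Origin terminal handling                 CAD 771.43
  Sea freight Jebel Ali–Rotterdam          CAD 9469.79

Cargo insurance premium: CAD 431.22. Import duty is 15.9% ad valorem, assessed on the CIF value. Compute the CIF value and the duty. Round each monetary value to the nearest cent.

CIF value: CAD 63821.57; import duty: CAD 10147.63

CIF = EXW price + pre-shipment costs + freight + insurance
CIF = 51616.25 + 1360.35 + 172.53 + 771.43 + 9469.79 + 431.22 = 63821.57
Import duty = 63821.57 × 15.9% = 10147.63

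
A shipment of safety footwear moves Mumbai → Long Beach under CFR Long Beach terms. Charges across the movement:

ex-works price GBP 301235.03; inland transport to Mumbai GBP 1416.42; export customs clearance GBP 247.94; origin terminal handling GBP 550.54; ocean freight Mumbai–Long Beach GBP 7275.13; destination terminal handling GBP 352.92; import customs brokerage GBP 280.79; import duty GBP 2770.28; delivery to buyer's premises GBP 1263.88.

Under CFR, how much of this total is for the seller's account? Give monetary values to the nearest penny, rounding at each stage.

Seller's account: GBP 310725.06

CFR: the seller pays costs through ocean freight to the destination port, but not insurance.
Seller's account: goods 301235.03 + inland to port 1416.42 + export clearance 247.94 + origin terminal 550.54 + freight 7275.13 = 310725.06
Buyer's account: destination terminal 352.92 + brokerage 280.79 + duty 2770.28 + delivery 1263.88 = 4667.87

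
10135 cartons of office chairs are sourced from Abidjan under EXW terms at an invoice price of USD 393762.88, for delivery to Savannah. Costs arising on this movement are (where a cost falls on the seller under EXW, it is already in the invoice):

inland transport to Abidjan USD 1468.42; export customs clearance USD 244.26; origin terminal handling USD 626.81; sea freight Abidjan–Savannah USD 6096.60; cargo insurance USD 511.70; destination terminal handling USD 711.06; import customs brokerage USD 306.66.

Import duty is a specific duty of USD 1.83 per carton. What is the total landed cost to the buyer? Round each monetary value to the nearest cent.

EXW: the seller makes goods available at their premises; the buyer bears all onward costs.
CIF value = EXW price + inland to port + export clearance + origin terminal + freight + insurance = 393762.88 + 1468.42 + 244.26 + 626.81 + 6096.60 + 511.70 = 402710.67
Import duty = 10135 × 1.83 = 18547.05
Buyer bears: inland to port 1468.42 + export clearance 244.26 + origin terminal 626.81 + freight 6096.60 + insurance 511.70 + destination terminal 711.06 + brokerage 306.66 + duty 18547.05 = 28512.56
Landed cost = invoice 393762.88 + 28512.56 = 422275.44

Total landed cost: USD 422275.44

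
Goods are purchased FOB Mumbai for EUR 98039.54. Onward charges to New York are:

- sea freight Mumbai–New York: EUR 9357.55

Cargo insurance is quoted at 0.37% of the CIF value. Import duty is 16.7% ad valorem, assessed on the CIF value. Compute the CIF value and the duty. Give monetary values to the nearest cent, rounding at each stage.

Let C be the CIF value. C = FOB price + freight + 0.37% × C
C − 0.37% × C = 98039.54 + 9357.55
0.9963 × C = 107397.09
C = 107397.09 / 0.9963 = 107795.93
Insurance premium = 0.37% × 107795.93 = 398.84
Import duty = 107795.93 × 16.7% = 18001.92

CIF value: EUR 107795.93; import duty: EUR 18001.92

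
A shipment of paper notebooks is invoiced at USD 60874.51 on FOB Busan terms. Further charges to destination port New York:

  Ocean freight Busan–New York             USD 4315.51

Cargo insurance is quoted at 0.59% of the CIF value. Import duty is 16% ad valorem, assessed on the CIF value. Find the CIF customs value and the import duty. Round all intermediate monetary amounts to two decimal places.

Let C be the CIF value. C = FOB price + freight + 0.59% × C
C − 0.59% × C = 60874.51 + 4315.51
0.9941 × C = 65190.02
C = 65190.02 / 0.9941 = 65576.92
Insurance premium = 0.59% × 65576.92 = 386.90
Import duty = 65576.92 × 16% = 10492.31

CIF value: USD 65576.92; import duty: USD 10492.31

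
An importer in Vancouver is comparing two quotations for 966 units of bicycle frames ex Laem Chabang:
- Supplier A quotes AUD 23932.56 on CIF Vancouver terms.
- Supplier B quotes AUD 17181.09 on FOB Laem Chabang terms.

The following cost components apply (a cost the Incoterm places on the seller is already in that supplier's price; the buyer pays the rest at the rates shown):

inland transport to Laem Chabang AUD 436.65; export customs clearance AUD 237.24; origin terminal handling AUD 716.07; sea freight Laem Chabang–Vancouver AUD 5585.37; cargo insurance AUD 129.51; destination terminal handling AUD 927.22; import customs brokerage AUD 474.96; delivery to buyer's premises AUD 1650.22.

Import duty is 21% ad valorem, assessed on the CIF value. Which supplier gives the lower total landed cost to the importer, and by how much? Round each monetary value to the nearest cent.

Supplier B is cheaper by AUD 1254.28

Supplier A (CIF):
The CIF price already equals the CIF value: 23932.56
Import duty = 23932.56 × 21% = 5025.84
Buyer bears (A): 927.22 + 474.96 + 1650.22 = 3052.40
Landed cost (A) = invoice 23932.56 + 3052.40 + duty 5025.84 = 32010.80
Supplier B (FOB):
CIF value = FOB price + freight + insurance = 17181.09 + 5585.37 + 129.51 = 22895.97
Import duty = 22895.97 × 21% = 4808.15
Buyer bears (B): 5585.37 + 129.51 + 927.22 + 474.96 + 1650.22 = 8767.28
Landed cost (B) = invoice 17181.09 + 8767.28 + duty 4808.15 = 30756.52
Difference = |32010.80 − 30756.52| = 1254.28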